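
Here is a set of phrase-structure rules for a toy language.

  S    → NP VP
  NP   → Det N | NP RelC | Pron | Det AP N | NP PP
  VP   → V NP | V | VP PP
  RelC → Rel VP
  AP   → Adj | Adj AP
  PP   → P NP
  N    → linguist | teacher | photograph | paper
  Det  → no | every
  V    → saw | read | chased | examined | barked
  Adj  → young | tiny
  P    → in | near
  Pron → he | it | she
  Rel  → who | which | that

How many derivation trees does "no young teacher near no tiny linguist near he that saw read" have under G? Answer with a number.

5

Two of the 5 distinct bracketings:
[S [NP [NP [NP [Det no] [AP [Adj young]] [N teacher]] [PP [P near] [NP [NP [Det no] [AP [Adj tiny]] [N linguist]] [PP [P near] [NP [Pron he]]]]]] [RelC [Rel that] [VP [V saw]]]] [VP [V read]]]
[S [NP [NP [NP [NP [Det no] [AP [Adj young]] [N teacher]] [PP [P near] [NP [Det no] [AP [Adj tiny]] [N linguist]]]] [PP [P near] [NP [Pron he]]]] [RelC [Rel that] [VP [V saw]]]] [VP [V read]]]
The trees differ in how a recursive rule is bracketed over the same span.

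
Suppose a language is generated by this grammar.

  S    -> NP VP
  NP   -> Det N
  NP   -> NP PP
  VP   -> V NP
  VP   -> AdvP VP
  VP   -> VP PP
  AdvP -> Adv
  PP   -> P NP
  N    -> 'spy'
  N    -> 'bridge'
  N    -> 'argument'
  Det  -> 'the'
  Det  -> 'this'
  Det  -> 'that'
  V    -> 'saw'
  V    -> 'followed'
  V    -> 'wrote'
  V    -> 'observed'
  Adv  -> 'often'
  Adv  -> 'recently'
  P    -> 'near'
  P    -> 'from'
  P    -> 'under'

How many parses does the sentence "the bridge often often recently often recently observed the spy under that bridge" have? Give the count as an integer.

7

Two of the 7 distinct bracketings:
[S [NP [Det the] [N bridge]] [VP [AdvP [Adv often]] [VP [AdvP [Adv often]] [VP [AdvP [Adv recently]] [VP [AdvP [Adv often]] [VP [AdvP [Adv recently]] [VP [V observed] [NP [NP [Det the] [N spy]] [PP [P under] [NP [Det that] [N bridge]]]]]]]]]]]
[S [NP [Det the] [N bridge]] [VP [AdvP [Adv often]] [VP [AdvP [Adv often]] [VP [AdvP [Adv recently]] [VP [AdvP [Adv often]] [VP [AdvP [Adv recently]] [VP [VP [V observed] [NP [Det the] [N spy]]] [PP [P under] [NP [Det that] [N bridge]]]]]]]]]]
The difference turns on whether NP → NP PP is used at the relevant span, versus an alternative expansion of NP.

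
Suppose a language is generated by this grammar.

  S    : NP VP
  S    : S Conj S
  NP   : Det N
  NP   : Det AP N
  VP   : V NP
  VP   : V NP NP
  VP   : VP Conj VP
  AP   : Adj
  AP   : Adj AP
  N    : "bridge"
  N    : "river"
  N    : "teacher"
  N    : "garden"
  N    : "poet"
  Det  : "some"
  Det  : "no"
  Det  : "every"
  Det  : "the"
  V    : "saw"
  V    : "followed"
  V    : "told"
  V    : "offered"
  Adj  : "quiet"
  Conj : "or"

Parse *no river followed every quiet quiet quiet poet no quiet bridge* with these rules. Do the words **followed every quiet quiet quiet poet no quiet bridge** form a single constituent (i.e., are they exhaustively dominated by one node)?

Yes

[S [NP [Det no] [N river]] [VP [V followed] [NP [Det every] [AP [Adj quiet] [AP [Adj quiet] [AP [Adj quiet]]]] [N poet]] [NP [Det no] [AP [Adj quiet]] [N bridge]]]]
The words 'followed every quiet quiet quiet poet no quiet bridge' are exhaustively dominated by a single VP node (built by VP → V NP NP), so they form a constituent.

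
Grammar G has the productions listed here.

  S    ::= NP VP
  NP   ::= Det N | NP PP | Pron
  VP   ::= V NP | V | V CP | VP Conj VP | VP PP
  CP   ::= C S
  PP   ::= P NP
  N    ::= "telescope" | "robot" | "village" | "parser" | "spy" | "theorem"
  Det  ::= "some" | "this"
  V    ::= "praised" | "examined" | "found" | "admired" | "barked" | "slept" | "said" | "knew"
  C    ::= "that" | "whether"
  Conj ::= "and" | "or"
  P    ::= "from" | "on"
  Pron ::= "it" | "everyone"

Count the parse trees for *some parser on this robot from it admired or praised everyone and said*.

Two of the 4 distinct bracketings:
[S [NP [NP [Det some] [N parser]] [PP [P on] [NP [NP [Det this] [N robot]] [PP [P from] [NP [Pron it]]]]]] [VP [VP [V admired]] [Conj or] [VP [VP [V praised] [NP [Pron everyone]]] [Conj and] [VP [V said]]]]]
[S [NP [NP [Det some] [N parser]] [PP [P on] [NP [NP [Det this] [N robot]] [PP [P from] [NP [Pron it]]]]]] [VP [VP [VP [V admired]] [Conj or] [VP [V praised] [NP [Pron everyone]]]] [Conj and] [VP [V said]]]]
The trees differ in how a recursive rule is bracketed over the same span.

4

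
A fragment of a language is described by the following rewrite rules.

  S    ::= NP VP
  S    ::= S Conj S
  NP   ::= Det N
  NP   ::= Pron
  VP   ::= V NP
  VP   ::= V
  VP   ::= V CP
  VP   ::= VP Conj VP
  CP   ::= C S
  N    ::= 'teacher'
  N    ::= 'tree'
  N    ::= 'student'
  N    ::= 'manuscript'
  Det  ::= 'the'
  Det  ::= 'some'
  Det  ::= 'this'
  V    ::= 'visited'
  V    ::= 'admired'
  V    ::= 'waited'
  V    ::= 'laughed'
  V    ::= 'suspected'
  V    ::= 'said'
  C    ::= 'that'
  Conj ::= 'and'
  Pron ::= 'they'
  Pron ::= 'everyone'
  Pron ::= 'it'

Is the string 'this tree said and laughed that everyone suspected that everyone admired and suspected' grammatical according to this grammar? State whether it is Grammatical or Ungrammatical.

S
  NP
    Det: this
    N: tree
  VP
    VP
      V: said
    Conj: and
    VP
      V: laughed
      CP
        C: that
        S
          NP
            Pron: everyone
          VP
            V: suspected
            CP
              C: that
              S
                NP
                  Pron: everyone
                VP
                  VP
                    V: admired
                  Conj: and
                  VP
                    V: suspected
Each bracket corresponds to one application of a listed rule, so the string is derivable from S.

Grammatical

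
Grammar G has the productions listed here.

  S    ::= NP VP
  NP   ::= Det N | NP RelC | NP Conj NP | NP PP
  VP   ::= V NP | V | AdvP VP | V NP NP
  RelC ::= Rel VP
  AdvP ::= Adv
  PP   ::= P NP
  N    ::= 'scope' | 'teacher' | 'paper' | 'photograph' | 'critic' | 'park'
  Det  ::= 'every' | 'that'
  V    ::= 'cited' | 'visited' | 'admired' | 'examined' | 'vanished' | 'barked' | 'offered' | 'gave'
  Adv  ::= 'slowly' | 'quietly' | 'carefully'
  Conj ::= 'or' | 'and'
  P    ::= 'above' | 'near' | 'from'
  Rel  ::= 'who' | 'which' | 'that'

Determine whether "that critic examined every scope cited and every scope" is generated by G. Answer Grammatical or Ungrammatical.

Ungrammatical

For S → NP VP, the only prefix that parses as NP is 'that critic', but the remainder 'examined every scope cited and every scope' is not a VP under these rules.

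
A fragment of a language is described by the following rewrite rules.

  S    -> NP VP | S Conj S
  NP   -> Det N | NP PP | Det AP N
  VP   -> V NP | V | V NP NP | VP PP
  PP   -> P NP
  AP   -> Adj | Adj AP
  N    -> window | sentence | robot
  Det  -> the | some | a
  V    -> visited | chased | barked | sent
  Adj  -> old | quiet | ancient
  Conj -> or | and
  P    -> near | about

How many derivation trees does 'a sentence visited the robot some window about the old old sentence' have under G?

The two bracketings:
[S [NP [Det a] [N sentence]] [VP [V visited] [NP [Det the] [N robot]] [NP [NP [Det some] [N window]] [PP [P about] [NP [Det the] [AP [Adj old] [AP [Adj old]]] [N sentence]]]]]]
[S [NP [Det a] [N sentence]] [VP [VP [V visited] [NP [Det the] [N robot]] [NP [Det some] [N window]]] [PP [P about] [NP [Det the] [AP [Adj old] [AP [Adj old]]] [N sentence]]]]]
The difference turns on whether NP → NP PP is used at the relevant span, versus an alternative expansion of NP.

2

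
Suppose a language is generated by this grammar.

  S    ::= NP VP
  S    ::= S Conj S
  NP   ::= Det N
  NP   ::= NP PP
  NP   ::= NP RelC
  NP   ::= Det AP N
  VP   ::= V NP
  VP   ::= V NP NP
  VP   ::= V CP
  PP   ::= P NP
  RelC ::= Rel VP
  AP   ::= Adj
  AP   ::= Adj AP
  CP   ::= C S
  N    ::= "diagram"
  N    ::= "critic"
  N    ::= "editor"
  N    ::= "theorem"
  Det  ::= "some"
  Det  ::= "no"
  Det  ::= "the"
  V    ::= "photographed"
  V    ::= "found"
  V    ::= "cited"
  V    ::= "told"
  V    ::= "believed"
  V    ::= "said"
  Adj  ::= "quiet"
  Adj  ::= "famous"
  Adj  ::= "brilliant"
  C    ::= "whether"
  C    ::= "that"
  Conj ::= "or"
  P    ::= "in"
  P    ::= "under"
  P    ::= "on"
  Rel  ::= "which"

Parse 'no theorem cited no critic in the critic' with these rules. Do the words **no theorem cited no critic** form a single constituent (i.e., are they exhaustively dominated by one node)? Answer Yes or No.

[S [NP [Det no] [N theorem]] [VP [V cited] [NP [NP [Det no] [N critic]] [PP [P in] [NP [Det the] [N critic]]]]]]
The smallest constituent containing 'no theorem cited no critic' is the S spanning 'no theorem cited no critic in the critic'; no single node in the tree dominates exactly the given words.

No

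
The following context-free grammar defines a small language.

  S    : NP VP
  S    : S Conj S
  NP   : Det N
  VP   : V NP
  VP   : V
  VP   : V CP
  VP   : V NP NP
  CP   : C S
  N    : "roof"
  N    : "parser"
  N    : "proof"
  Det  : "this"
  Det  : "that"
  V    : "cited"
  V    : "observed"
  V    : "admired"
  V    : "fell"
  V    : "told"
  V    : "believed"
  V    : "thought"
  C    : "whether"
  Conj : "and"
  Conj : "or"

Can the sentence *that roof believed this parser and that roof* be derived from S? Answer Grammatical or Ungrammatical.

Ungrammatical

For S → NP VP, the only prefix that parses as NP is 'that roof', but the remainder 'believed this parser and that roof' is not a VP under these rules. The alternative S rule S → S Conj S likewise has no satisfying split.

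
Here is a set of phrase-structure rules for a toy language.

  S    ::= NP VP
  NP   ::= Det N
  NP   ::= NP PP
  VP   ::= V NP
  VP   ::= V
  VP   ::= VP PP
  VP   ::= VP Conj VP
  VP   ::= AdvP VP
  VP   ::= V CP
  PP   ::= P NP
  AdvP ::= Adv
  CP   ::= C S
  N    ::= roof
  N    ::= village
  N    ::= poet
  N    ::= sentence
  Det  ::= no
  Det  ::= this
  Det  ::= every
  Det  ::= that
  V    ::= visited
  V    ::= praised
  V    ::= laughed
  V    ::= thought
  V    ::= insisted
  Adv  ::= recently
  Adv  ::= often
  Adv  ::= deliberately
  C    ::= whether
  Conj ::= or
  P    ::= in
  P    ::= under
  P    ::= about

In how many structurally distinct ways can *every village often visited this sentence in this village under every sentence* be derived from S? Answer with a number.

Two of the 9 distinct bracketings:
[S [NP [Det every] [N village]] [VP [VP [AdvP [Adv often]] [VP [V visited] [NP [Det this] [N sentence]]]] [PP [P in] [NP [NP [Det this] [N village]] [PP [P under] [NP [Det every] [N sentence]]]]]]]
[S [NP [Det every] [N village]] [VP [VP [VP [AdvP [Adv often]] [VP [V visited] [NP [Det this] [N sentence]]]] [PP [P in] [NP [Det this] [N village]]]] [PP [P under] [NP [Det every] [N sentence]]]]]
The difference turns on whether NP → NP PP is used at the relevant span, versus an alternative expansion of NP.

9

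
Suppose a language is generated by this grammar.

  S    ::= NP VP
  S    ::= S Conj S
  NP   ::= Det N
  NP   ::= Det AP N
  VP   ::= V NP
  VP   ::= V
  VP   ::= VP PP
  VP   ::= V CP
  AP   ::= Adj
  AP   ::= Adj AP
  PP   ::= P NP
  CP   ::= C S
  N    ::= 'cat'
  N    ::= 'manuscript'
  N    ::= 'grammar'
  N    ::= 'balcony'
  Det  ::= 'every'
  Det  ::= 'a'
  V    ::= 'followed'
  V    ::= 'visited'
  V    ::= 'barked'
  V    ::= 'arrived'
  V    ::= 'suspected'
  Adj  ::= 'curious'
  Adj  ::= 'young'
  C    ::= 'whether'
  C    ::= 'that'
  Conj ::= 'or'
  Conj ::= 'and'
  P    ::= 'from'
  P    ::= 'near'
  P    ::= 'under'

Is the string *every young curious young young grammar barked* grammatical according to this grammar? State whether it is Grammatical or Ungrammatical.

[S [NP [Det every] [AP [Adj young] [AP [Adj curious] [AP [Adj young] [AP [Adj young]]]]] [N grammar]] [VP [V barked]]]
Every word is introduced by a lexical rule and the phrasal rules combine the resulting categories into a single S.

Grammatical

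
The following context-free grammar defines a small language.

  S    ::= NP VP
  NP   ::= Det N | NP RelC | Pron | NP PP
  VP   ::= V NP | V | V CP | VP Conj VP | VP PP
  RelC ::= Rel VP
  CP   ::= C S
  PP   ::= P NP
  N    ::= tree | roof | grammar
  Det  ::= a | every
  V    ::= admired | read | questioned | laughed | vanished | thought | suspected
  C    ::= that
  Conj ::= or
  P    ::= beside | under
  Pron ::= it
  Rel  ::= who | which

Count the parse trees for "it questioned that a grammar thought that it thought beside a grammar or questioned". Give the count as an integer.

Two of the 6 distinct bracketings:
[S [NP [Pron it]] [VP [V questioned] [CP [C that] [S [NP [Det a] [N grammar]] [VP [V thought] [CP [C that] [S [NP [Pron it]] [VP [VP [VP [V thought]] [PP [P beside] [NP [Det a] [N grammar]]]] [Conj or] [VP [V questioned]]]]]]]]]]
[S [NP [Pron it]] [VP [V questioned] [CP [C that] [S [NP [Det a] [N grammar]] [VP [VP [V thought] [CP [C that] [S [NP [Pron it]] [VP [VP [V thought]] [PP [P beside] [NP [Det a] [N grammar]]]]]]] [Conj or] [VP [V questioned]]]]]]]
The trees differ in how a recursive rule is bracketed over the same span.

6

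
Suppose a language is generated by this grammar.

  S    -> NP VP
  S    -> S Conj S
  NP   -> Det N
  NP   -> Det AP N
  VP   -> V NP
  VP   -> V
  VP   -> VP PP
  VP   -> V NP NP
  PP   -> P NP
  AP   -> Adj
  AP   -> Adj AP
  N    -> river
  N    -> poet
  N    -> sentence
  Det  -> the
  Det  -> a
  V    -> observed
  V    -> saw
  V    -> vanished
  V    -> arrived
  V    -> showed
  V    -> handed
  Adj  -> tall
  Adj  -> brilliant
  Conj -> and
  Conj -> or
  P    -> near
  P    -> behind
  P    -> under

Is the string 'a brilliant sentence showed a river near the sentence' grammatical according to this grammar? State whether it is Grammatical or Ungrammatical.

[S [NP [Det a] [AP [Adj brilliant]] [N sentence]] [VP [VP [V showed] [NP [Det a] [N river]]] [PP [P near] [NP [Det the] [N sentence]]]]]
Each bracket corresponds to one application of a listed rule, so the string is derivable from S.

Grammatical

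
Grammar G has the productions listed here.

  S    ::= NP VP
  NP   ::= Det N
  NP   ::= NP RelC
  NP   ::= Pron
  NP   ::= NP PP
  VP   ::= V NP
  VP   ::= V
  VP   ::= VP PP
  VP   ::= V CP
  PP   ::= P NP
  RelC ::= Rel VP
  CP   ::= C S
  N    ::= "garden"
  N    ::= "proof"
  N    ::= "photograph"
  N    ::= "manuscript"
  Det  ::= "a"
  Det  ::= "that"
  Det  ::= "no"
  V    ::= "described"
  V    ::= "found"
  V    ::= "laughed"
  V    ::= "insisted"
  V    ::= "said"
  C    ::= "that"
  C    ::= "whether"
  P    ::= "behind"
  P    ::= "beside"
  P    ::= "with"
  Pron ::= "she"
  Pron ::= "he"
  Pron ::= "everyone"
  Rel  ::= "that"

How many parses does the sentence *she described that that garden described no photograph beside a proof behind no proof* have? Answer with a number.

9

Two of the 9 distinct bracketings:
[S [NP [Pron she]] [VP [VP [V described] [CP [C that] [S [NP [Det that] [N garden]] [VP [V described] [NP [Det no] [N photograph]]]]]] [PP [P beside] [NP [NP [Det a] [N proof]] [PP [P behind] [NP [Det no] [N proof]]]]]]]
[S [NP [Pron she]] [VP [VP [VP [V described] [CP [C that] [S [NP [Det that] [N garden]] [VP [V described] [NP [Det no] [N photograph]]]]]] [PP [P beside] [NP [Det a] [N proof]]]] [PP [P behind] [NP [Det no] [N proof]]]]]
The difference turns on whether NP → NP PP is used at the relevant span, versus an alternative expansion of NP.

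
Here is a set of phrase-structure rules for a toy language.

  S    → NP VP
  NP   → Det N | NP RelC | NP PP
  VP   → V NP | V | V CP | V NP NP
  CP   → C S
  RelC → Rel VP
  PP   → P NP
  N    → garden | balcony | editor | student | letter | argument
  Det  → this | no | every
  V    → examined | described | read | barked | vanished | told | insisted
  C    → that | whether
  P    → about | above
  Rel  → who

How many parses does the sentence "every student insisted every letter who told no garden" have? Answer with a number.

2

The two bracketings:
[S [NP [Det every] [N student]] [VP [V insisted] [NP [NP [Det every] [N letter]] [RelC [Rel who] [VP [V told] [NP [Det no] [N garden]]]]]]]
[S [NP [Det every] [N student]] [VP [V insisted] [NP [NP [Det every] [N letter]] [RelC [Rel who] [VP [V told]]]] [NP [Det no] [N garden]]]]
The difference turns on whether VP → V is used at the relevant span, versus an alternative expansion of VP.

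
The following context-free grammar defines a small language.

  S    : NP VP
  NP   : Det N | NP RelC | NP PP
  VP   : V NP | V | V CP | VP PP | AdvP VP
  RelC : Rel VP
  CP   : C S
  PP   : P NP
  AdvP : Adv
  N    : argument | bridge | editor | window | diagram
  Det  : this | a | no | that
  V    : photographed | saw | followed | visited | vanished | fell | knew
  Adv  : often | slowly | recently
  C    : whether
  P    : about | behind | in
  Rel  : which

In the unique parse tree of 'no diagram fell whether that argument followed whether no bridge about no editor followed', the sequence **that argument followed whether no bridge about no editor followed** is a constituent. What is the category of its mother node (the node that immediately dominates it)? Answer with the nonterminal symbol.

S
  NP
    Det: no
    N: diagram
  VP
    V: fell
    CP
      C: whether
      S
        NP
          Det: that
          N: argument
        VP
          V: followed
          CP
            C: whether
            S
              NP
                NP
                  Det: no
                  N: bridge
                PP
                  P: about
                  NP
                    Det: no
                    N: editor
              VP
                V: followed
The span 'that argument followed whether no bridge about no editor followed' is the S node built by S → NP VP.
Its mother is the CP built by CP → C S.

CP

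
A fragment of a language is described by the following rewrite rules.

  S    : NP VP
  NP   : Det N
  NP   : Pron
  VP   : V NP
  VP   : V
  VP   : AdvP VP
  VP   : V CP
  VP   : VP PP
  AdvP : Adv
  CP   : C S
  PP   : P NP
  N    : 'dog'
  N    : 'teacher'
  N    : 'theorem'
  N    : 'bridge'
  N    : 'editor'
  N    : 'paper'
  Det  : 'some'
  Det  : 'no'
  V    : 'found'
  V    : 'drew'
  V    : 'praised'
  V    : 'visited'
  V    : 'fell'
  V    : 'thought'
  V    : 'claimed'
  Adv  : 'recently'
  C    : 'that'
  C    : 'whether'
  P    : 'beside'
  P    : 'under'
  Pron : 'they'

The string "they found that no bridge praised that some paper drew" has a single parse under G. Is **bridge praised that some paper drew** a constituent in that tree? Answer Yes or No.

No

[S [NP [Pron they]] [VP [V found] [CP [C that] [S [NP [Det no] [N bridge]] [VP [V praised] [CP [C that] [S [NP [Det some] [N paper]] [VP [V drew]]]]]]]]]
The smallest constituent containing 'bridge praised that some paper drew' is the S spanning 'no bridge praised that some paper drew'; no single node in the tree dominates exactly the given words.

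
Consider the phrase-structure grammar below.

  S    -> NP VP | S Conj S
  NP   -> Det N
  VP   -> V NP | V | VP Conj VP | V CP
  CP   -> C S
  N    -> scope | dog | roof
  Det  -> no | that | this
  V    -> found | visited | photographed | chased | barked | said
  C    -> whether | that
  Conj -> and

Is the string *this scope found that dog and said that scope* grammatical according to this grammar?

S
  NP
    Det: this
    N: scope
  VP
    VP
      V: found
      NP
        Det: that
        N: dog
    Conj: and
    VP
      V: said
      NP
        Det: that
        N: scope
Every word is introduced by a lexical rule and the phrasal rules combine the resulting categories into a single S.

Grammatical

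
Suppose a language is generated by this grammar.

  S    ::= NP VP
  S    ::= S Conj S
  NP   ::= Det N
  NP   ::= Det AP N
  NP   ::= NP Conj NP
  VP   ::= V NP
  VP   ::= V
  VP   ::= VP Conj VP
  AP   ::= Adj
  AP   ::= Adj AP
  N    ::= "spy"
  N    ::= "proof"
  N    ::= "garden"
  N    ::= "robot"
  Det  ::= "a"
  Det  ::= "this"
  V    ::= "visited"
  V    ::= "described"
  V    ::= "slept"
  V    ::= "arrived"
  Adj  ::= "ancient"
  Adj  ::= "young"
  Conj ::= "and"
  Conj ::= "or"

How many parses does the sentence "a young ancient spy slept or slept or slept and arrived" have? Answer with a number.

Two of the 5 distinct bracketings:
[S [NP [Det a] [AP [Adj young] [AP [Adj ancient]]] [N spy]] [VP [VP [V slept]] [Conj or] [VP [VP [V slept]] [Conj or] [VP [VP [V slept]] [Conj and] [VP [V arrived]]]]]]
[S [NP [Det a] [AP [Adj young] [AP [Adj ancient]]] [N spy]] [VP [VP [V slept]] [Conj or] [VP [VP [VP [V slept]] [Conj or] [VP [V slept]]] [Conj and] [VP [V arrived]]]]]
The trees differ in how a recursive rule is bracketed over the same span.

5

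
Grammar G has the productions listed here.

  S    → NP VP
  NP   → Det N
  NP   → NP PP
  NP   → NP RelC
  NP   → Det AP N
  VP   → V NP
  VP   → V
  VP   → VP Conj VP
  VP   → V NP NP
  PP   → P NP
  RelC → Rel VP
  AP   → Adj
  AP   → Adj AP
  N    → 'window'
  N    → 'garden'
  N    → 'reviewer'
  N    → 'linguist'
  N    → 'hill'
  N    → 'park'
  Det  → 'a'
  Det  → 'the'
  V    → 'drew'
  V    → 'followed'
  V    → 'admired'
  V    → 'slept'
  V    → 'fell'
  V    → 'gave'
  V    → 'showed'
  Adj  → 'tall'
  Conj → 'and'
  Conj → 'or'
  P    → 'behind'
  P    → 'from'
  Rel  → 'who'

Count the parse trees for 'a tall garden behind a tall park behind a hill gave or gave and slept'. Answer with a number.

4

Two of the 4 distinct bracketings:
[S [NP [NP [Det a] [AP [Adj tall]] [N garden]] [PP [P behind] [NP [NP [Det a] [AP [Adj tall]] [N park]] [PP [P behind] [NP [Det a] [N hill]]]]]] [VP [VP [V gave]] [Conj or] [VP [VP [V gave]] [Conj and] [VP [V slept]]]]]
[S [NP [NP [Det a] [AP [Adj tall]] [N garden]] [PP [P behind] [NP [NP [Det a] [AP [Adj tall]] [N park]] [PP [P behind] [NP [Det a] [N hill]]]]]] [VP [VP [VP [V gave]] [Conj or] [VP [V gave]]] [Conj and] [VP [V slept]]]]
The trees differ in how a recursive rule is bracketed over the same span.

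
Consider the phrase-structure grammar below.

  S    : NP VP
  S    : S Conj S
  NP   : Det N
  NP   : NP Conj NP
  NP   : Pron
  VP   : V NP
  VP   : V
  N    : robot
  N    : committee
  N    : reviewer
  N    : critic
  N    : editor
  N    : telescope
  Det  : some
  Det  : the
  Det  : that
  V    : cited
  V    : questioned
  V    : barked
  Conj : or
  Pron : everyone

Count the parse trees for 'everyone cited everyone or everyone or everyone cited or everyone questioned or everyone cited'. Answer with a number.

Two of the 10 distinct bracketings:
[S [S [NP [Pron everyone]] [VP [V cited] [NP [Pron everyone]]]] [Conj or] [S [S [NP [NP [Pron everyone]] [Conj or] [NP [Pron everyone]]] [VP [V cited]]] [Conj or] [S [S [NP [Pron everyone]] [VP [V questioned]]] [Conj or] [S [NP [Pron everyone]] [VP [V cited]]]]]]
[S [S [NP [Pron everyone]] [VP [V cited] [NP [Pron everyone]]]] [Conj or] [S [S [S [NP [NP [Pron everyone]] [Conj or] [NP [Pron everyone]]] [VP [V cited]]] [Conj or] [S [NP [Pron everyone]] [VP [V questioned]]]] [Conj or] [S [NP [Pron everyone]] [VP [V cited]]]]]
The trees differ in how a recursive rule is bracketed over the same span.

10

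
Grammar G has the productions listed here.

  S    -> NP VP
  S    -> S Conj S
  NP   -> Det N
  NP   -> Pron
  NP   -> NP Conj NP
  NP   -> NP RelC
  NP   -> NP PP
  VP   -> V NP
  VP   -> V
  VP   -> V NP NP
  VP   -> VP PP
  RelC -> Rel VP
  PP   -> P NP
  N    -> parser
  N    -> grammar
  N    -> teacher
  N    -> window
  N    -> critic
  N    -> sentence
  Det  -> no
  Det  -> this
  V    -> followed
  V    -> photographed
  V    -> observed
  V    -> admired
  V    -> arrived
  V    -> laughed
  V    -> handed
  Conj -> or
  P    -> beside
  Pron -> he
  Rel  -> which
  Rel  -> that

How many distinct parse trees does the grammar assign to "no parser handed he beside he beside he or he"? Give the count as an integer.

Two of the 9 distinct bracketings:
[S [NP [Det no] [N parser]] [VP [V handed] [NP [NP [NP [Pron he]] [PP [P beside] [NP [NP [Pron he]] [PP [P beside] [NP [Pron he]]]]]] [Conj or] [NP [Pron he]]]]]
[S [NP [Det no] [N parser]] [VP [V handed] [NP [NP [NP [NP [Pron he]] [PP [P beside] [NP [Pron he]]]] [PP [P beside] [NP [Pron he]]]] [Conj or] [NP [Pron he]]]]]
The trees differ in how a recursive rule is bracketed over the same span.

9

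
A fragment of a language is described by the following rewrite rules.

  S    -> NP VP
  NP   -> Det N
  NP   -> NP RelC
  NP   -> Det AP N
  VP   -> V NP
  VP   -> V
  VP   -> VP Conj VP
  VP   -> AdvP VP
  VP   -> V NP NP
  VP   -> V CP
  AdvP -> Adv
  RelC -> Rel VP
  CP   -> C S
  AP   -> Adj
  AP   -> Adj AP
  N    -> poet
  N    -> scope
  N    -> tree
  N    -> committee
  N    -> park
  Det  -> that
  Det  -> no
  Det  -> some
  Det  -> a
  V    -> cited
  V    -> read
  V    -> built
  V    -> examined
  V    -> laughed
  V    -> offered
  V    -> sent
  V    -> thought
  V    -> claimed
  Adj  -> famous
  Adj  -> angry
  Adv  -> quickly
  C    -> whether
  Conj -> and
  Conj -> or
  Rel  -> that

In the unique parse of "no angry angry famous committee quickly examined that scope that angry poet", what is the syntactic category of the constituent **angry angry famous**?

S
  NP
    Det: no
    AP
      Adj: angry
      AP
        Adj: angry
        AP
          Adj: famous
    N: committee
  VP
    AdvP
      Adv: quickly
    VP
      V: examined
      NP
        Det: that
        N: scope
      NP
        Det: that
        AP
          Adj: angry
        N: poet
The span 'angry angry famous' is the AP node built by AP → Adj AP.

AP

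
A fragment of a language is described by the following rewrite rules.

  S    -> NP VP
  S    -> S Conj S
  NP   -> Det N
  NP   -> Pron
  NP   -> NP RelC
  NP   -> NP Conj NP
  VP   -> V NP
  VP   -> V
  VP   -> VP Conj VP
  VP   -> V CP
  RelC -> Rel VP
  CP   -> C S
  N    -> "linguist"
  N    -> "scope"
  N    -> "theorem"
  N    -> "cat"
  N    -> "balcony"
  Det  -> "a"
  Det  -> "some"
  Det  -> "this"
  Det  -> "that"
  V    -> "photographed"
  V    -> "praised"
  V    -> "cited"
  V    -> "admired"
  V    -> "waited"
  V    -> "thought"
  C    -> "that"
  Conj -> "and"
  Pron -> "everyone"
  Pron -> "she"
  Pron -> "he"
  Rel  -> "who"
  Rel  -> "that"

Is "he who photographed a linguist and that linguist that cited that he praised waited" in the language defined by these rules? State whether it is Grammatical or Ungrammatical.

S
  NP
    NP
      Pron: he
    RelC
      Rel: who
      VP
        V: photographed
        NP
          NP
            NP
              Det: a
              N: linguist
            Conj: and
            NP
              Det: that
              N: linguist
          RelC
            Rel: that
            VP
              V: cited
              CP
                C: that
                S
                  NP
                    Pron: he
                  VP
                    V: praised
  VP
    V: waited
Each bracket corresponds to one application of a listed rule, so the string is derivable from S.

Grammatical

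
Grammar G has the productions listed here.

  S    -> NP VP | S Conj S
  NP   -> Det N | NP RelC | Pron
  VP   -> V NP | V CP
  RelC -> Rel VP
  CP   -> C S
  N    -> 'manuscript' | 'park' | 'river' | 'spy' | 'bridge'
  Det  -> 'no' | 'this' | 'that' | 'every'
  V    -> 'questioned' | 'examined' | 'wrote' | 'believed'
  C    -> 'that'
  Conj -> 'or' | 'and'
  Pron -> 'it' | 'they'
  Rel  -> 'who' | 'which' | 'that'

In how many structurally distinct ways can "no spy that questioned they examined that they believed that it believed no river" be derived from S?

[S [NP [NP [Det no] [N spy]] [RelC [Rel that] [VP [V questioned] [NP [Pron they]]]]] [VP [V examined] [CP [C that] [S [NP [Pron they]] [VP [V believed] [CP [C that] [S [NP [Pron it]] [VP [V believed] [NP [Det no] [N river]]]]]]]]]]
No rule offers an alternative attachment or grouping for any span, so this is the only derivation.

1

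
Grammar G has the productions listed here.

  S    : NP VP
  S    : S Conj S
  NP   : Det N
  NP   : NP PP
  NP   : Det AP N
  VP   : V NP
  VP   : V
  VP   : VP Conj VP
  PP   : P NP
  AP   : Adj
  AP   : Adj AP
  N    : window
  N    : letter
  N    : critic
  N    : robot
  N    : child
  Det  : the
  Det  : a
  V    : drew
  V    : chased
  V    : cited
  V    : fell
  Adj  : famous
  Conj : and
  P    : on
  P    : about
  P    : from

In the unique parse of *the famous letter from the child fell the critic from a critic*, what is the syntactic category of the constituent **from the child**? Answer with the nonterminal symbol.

[S [NP [NP [Det the] [AP [Adj famous]] [N letter]] [PP [P from] [NP [Det the] [N child]]]] [VP [V fell] [NP [NP [Det the] [N critic]] [PP [P from] [NP [Det a] [N critic]]]]]]
The span 'from the child' is the PP node built by PP → P NP.

PP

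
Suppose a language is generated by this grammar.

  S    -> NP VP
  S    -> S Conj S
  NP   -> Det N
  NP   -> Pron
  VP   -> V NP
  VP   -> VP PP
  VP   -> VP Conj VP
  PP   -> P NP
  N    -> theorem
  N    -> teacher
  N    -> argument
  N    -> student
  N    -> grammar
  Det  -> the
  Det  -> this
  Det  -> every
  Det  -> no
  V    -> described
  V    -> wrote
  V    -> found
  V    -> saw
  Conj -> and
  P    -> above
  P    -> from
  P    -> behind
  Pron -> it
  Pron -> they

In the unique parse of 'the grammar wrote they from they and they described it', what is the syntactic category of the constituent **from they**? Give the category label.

[S [S [NP [Det the] [N grammar]] [VP [VP [V wrote] [NP [Pron they]]] [PP [P from] [NP [Pron they]]]]] [Conj and] [S [NP [Pron they]] [VP [V described] [NP [Pron it]]]]]
The span 'from they' is the PP node built by PP → P NP.

PP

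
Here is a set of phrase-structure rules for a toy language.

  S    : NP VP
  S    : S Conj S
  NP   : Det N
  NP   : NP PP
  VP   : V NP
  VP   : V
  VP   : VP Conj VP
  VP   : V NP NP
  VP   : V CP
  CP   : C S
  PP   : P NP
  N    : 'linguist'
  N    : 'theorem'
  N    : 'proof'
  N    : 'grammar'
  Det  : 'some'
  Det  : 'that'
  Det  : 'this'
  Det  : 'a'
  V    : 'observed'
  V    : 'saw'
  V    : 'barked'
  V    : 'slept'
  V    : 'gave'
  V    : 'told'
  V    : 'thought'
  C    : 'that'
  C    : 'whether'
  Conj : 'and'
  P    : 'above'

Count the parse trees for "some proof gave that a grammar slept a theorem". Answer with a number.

[S [NP [Det some] [N proof]] [VP [V gave] [CP [C that] [S [NP [Det a] [N grammar]] [VP [V slept] [NP [Det a] [N theorem]]]]]]]
No rule offers an alternative attachment or grouping for any span, so this is the only derivation.

1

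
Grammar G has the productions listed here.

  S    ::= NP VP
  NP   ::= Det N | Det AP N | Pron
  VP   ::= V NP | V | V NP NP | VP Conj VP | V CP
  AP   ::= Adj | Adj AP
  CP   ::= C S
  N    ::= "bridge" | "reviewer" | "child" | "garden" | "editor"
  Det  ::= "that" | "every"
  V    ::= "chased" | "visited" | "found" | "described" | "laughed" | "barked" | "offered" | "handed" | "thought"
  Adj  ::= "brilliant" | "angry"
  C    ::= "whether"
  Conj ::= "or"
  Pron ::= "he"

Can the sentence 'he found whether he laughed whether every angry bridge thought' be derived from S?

[S [NP [Pron he]] [VP [V found] [CP [C whether] [S [NP [Pron he]] [VP [V laughed] [CP [C whether] [S [NP [Det every] [AP [Adj angry]] [N bridge]] [VP [V thought]]]]]]]]]
Each bracket corresponds to one application of a listed rule, so the string is derivable from S.

Grammatical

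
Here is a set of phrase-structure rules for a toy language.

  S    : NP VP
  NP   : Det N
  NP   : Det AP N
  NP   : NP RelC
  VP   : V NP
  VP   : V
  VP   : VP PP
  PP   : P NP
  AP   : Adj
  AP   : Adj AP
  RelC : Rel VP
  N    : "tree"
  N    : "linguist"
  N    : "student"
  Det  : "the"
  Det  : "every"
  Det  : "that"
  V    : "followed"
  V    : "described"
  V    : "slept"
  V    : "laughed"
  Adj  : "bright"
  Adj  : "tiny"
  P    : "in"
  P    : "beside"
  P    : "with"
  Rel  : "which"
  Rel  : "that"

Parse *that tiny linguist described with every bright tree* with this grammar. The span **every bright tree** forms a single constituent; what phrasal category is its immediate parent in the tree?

PP

[S [NP [Det that] [AP [Adj tiny]] [N linguist]] [VP [VP [V described]] [PP [P with] [NP [Det every] [AP [Adj bright]] [N tree]]]]]
The span 'every bright tree' is the NP node built by NP → Det AP N.
Its mother is the PP built by PP → P NP.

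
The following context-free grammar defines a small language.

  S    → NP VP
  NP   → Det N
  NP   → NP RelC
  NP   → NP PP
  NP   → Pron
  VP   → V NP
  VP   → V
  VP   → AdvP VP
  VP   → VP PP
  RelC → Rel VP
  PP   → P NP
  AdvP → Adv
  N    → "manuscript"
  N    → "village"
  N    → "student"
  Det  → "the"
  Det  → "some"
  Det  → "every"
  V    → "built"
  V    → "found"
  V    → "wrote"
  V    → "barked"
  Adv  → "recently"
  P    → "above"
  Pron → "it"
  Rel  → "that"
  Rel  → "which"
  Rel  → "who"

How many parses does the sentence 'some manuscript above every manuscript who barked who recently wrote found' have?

Two of the 3 distinct bracketings:
[S [NP [NP [NP [NP [Det some] [N manuscript]] [PP [P above] [NP [Det every] [N manuscript]]]] [RelC [Rel who] [VP [V barked]]]] [RelC [Rel who] [VP [AdvP [Adv recently]] [VP [V wrote]]]]] [VP [V found]]]
[S [NP [NP [NP [Det some] [N manuscript]] [PP [P above] [NP [NP [Det every] [N manuscript]] [RelC [Rel who] [VP [V barked]]]]]] [RelC [Rel who] [VP [AdvP [Adv recently]] [VP [V wrote]]]]] [VP [V found]]]
The trees differ in how a recursive rule is bracketed over the same span.

3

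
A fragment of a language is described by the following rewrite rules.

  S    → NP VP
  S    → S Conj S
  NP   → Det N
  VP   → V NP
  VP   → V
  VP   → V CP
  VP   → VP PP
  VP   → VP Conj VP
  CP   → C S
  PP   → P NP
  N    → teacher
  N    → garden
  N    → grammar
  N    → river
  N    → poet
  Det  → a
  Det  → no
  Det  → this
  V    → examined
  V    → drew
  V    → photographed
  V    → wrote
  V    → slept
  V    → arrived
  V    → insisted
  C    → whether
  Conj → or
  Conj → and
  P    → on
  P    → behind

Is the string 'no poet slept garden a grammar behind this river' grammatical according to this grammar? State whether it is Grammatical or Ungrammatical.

A V word can never sit immediately before an N word in any string this grammar generates, so the substring 'slept garden' rules out a derivation.

Ungrammatical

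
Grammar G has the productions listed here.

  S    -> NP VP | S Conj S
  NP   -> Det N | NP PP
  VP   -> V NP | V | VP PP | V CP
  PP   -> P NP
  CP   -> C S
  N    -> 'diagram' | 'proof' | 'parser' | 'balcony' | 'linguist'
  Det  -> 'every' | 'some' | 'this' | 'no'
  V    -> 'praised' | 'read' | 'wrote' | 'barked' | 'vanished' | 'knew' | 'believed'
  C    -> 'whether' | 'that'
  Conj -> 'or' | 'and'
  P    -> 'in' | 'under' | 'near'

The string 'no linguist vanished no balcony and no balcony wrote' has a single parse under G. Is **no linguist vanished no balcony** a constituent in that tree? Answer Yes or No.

Yes

[S [S [NP [Det no] [N linguist]] [VP [V vanished] [NP [Det no] [N balcony]]]] [Conj and] [S [NP [Det no] [N balcony]] [VP [V wrote]]]]
The words 'no linguist vanished no balcony' are exhaustively dominated by a single S node (built by S → NP VP), so they form a constituent.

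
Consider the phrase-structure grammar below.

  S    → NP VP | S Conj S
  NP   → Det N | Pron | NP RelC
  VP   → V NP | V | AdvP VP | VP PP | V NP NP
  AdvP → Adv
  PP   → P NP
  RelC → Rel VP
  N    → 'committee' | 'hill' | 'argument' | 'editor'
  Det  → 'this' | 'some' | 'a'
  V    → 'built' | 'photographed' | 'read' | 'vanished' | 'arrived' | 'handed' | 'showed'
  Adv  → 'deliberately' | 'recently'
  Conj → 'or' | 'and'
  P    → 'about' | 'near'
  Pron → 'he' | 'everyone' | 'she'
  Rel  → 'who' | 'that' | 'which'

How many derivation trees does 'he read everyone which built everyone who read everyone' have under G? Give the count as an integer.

Two of the 6 distinct bracketings:
[S [NP [Pron he]] [VP [V read] [NP [NP [Pron everyone]] [RelC [Rel which] [VP [V built] [NP [NP [Pron everyone]] [RelC [Rel who] [VP [V read] [NP [Pron everyone]]]]]]]]]]
[S [NP [Pron he]] [VP [V read] [NP [NP [Pron everyone]] [RelC [Rel which] [VP [V built] [NP [NP [Pron everyone]] [RelC [Rel who] [VP [V read]]]] [NP [Pron everyone]]]]]]]
The difference turns on whether VP → V is used at the relevant span, versus an alternative expansion of VP.

6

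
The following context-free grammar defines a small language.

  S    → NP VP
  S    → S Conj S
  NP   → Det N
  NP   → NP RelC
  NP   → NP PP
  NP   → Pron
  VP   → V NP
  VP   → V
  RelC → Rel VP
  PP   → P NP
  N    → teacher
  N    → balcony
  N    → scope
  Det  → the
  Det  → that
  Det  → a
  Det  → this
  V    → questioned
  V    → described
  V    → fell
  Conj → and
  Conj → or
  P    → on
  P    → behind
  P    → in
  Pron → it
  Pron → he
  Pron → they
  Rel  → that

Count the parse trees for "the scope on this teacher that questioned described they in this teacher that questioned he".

Two of the 4 distinct bracketings:
[S [NP [NP [NP [Det the] [N scope]] [PP [P on] [NP [Det this] [N teacher]]]] [RelC [Rel that] [VP [V questioned]]]] [VP [V described] [NP [NP [NP [Pron they]] [PP [P in] [NP [Det this] [N teacher]]]] [RelC [Rel that] [VP [V questioned] [NP [Pron he]]]]]]]
[S [NP [NP [NP [Det the] [N scope]] [PP [P on] [NP [Det this] [N teacher]]]] [RelC [Rel that] [VP [V questioned]]]] [VP [V described] [NP [NP [Pron they]] [PP [P in] [NP [NP [Det this] [N teacher]] [RelC [Rel that] [VP [V questioned] [NP [Pron he]]]]]]]]]
The trees differ in how a recursive rule is bracketed over the same span.

4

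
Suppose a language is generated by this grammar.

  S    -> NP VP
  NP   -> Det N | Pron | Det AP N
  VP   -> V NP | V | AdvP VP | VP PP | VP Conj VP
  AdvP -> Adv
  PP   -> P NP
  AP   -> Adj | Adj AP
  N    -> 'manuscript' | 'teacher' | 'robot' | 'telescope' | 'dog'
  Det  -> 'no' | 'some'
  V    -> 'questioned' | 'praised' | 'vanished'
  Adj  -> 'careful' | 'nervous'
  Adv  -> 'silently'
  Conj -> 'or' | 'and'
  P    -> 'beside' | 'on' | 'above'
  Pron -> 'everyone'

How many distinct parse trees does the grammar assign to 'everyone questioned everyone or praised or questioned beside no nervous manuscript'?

5

Two of the 5 distinct bracketings:
[S [NP [Pron everyone]] [VP [VP [VP [V questioned] [NP [Pron everyone]]] [Conj or] [VP [VP [V praised]] [Conj or] [VP [V questioned]]]] [PP [P beside] [NP [Det no] [AP [Adj nervous]] [N manuscript]]]]]
[S [NP [Pron everyone]] [VP [VP [VP [VP [V questioned] [NP [Pron everyone]]] [Conj or] [VP [V praised]]] [Conj or] [VP [V questioned]]] [PP [P beside] [NP [Det no] [AP [Adj nervous]] [N manuscript]]]]]
The trees differ in how a recursive rule is bracketed over the same span.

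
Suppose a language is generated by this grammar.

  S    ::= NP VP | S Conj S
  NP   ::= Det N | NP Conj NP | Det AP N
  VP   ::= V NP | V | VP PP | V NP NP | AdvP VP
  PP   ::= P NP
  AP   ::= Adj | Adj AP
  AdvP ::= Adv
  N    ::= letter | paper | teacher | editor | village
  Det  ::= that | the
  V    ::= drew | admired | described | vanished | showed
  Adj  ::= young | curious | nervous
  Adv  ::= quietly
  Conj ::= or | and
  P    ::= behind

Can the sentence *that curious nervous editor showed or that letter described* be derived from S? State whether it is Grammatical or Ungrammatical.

[S [S [NP [Det that] [AP [Adj curious] [AP [Adj nervous]]] [N editor]] [VP [V showed]]] [Conj or] [S [NP [Det that] [N letter]] [VP [V described]]]]
Each bracket corresponds to one application of a listed rule, so the string is derivable from S.

Grammatical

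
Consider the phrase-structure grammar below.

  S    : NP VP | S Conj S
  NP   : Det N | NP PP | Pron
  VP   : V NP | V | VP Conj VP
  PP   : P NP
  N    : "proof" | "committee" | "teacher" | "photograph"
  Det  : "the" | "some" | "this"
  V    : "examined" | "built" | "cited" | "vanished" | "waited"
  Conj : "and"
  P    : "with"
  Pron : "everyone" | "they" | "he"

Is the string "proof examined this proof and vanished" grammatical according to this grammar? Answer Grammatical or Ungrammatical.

Ungrammatical

For S → NP VP, no prefix of the string parses as an NP. The alternative S rule S → S Conj S likewise has no satisfying split.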